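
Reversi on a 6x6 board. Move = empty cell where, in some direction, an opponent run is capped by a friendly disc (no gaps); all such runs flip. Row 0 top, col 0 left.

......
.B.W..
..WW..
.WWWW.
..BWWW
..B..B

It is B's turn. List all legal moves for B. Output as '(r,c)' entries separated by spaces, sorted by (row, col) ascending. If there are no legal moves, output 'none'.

(0,2): no bracket -> illegal
(0,3): no bracket -> illegal
(0,4): no bracket -> illegal
(1,2): flips 2 -> legal
(1,4): no bracket -> illegal
(2,0): flips 1 -> legal
(2,1): no bracket -> illegal
(2,4): flips 1 -> legal
(2,5): flips 2 -> legal
(3,0): no bracket -> illegal
(3,5): flips 1 -> legal
(4,0): no bracket -> illegal
(4,1): no bracket -> illegal
(5,3): no bracket -> illegal
(5,4): no bracket -> illegal

Answer: (1,2) (2,0) (2,4) (2,5) (3,5)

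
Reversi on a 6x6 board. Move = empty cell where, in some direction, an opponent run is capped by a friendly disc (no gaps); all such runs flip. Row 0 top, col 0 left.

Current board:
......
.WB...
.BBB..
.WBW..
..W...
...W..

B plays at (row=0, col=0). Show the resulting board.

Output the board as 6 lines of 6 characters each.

Place B at (0,0); scan 8 dirs for brackets.
Dir NW: edge -> no flip
Dir N: edge -> no flip
Dir NE: edge -> no flip
Dir W: edge -> no flip
Dir E: first cell '.' (not opp) -> no flip
Dir SW: edge -> no flip
Dir S: first cell '.' (not opp) -> no flip
Dir SE: opp run (1,1) capped by B -> flip
All flips: (1,1)

Answer: B.....
.BB...
.BBB..
.WBW..
..W...
...W..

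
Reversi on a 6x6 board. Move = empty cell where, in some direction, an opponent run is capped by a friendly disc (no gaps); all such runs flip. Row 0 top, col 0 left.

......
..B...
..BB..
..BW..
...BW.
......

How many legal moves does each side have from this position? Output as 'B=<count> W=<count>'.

Answer: B=3 W=5

Derivation:
-- B to move --
(2,4): no bracket -> illegal
(3,4): flips 1 -> legal
(3,5): no bracket -> illegal
(4,2): no bracket -> illegal
(4,5): flips 1 -> legal
(5,3): no bracket -> illegal
(5,4): no bracket -> illegal
(5,5): flips 2 -> legal
B mobility = 3
-- W to move --
(0,1): no bracket -> illegal
(0,2): no bracket -> illegal
(0,3): no bracket -> illegal
(1,1): flips 1 -> legal
(1,3): flips 1 -> legal
(1,4): no bracket -> illegal
(2,1): no bracket -> illegal
(2,4): no bracket -> illegal
(3,1): flips 1 -> legal
(3,4): no bracket -> illegal
(4,1): no bracket -> illegal
(4,2): flips 1 -> legal
(5,2): no bracket -> illegal
(5,3): flips 1 -> legal
(5,4): no bracket -> illegal
W mobility = 5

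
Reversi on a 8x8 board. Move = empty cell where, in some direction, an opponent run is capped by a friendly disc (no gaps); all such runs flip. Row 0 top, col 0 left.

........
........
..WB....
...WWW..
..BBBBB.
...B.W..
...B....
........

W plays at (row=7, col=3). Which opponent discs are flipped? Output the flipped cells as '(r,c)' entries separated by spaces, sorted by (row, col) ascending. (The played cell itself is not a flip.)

Answer: (4,3) (5,3) (6,3)

Derivation:
Dir NW: first cell '.' (not opp) -> no flip
Dir N: opp run (6,3) (5,3) (4,3) capped by W -> flip
Dir NE: first cell '.' (not opp) -> no flip
Dir W: first cell '.' (not opp) -> no flip
Dir E: first cell '.' (not opp) -> no flip
Dir SW: edge -> no flip
Dir S: edge -> no flip
Dir SE: edge -> no flip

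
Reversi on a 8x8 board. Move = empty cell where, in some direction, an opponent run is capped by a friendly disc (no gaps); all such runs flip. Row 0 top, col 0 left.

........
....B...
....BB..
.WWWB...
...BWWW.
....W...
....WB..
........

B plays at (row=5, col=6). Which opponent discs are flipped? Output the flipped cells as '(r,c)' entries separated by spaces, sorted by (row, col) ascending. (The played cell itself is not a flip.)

Answer: (4,5)

Derivation:
Dir NW: opp run (4,5) capped by B -> flip
Dir N: opp run (4,6), next='.' -> no flip
Dir NE: first cell '.' (not opp) -> no flip
Dir W: first cell '.' (not opp) -> no flip
Dir E: first cell '.' (not opp) -> no flip
Dir SW: first cell 'B' (not opp) -> no flip
Dir S: first cell '.' (not opp) -> no flip
Dir SE: first cell '.' (not opp) -> no flip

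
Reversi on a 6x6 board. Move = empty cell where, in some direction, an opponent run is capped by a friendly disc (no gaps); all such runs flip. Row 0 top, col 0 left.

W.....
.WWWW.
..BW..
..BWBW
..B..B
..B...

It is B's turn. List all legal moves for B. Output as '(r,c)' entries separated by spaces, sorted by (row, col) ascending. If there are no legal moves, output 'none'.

(0,1): flips 2 -> legal
(0,2): flips 1 -> legal
(0,3): no bracket -> illegal
(0,4): flips 1 -> legal
(0,5): flips 2 -> legal
(1,0): no bracket -> illegal
(1,5): no bracket -> illegal
(2,0): no bracket -> illegal
(2,1): no bracket -> illegal
(2,4): flips 2 -> legal
(2,5): flips 1 -> legal
(4,3): no bracket -> illegal
(4,4): flips 1 -> legal

Answer: (0,1) (0,2) (0,4) (0,5) (2,4) (2,5) (4,4)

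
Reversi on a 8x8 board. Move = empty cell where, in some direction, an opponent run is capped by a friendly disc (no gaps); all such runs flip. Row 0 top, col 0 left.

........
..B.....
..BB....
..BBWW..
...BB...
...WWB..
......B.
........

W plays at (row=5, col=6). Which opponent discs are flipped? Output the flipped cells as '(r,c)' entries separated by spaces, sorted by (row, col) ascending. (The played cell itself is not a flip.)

Answer: (5,5)

Derivation:
Dir NW: first cell '.' (not opp) -> no flip
Dir N: first cell '.' (not opp) -> no flip
Dir NE: first cell '.' (not opp) -> no flip
Dir W: opp run (5,5) capped by W -> flip
Dir E: first cell '.' (not opp) -> no flip
Dir SW: first cell '.' (not opp) -> no flip
Dir S: opp run (6,6), next='.' -> no flip
Dir SE: first cell '.' (not opp) -> no flip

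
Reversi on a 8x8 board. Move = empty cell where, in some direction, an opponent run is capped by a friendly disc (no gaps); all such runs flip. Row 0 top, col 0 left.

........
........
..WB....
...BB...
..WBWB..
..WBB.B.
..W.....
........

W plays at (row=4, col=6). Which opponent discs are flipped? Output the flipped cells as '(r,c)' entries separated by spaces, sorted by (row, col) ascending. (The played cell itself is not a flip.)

Dir NW: first cell '.' (not opp) -> no flip
Dir N: first cell '.' (not opp) -> no flip
Dir NE: first cell '.' (not opp) -> no flip
Dir W: opp run (4,5) capped by W -> flip
Dir E: first cell '.' (not opp) -> no flip
Dir SW: first cell '.' (not opp) -> no flip
Dir S: opp run (5,6), next='.' -> no flip
Dir SE: first cell '.' (not opp) -> no flip

Answer: (4,5)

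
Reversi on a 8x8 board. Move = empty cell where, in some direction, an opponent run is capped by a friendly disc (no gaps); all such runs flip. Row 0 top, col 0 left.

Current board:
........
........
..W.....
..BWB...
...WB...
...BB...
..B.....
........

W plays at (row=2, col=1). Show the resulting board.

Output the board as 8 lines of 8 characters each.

Place W at (2,1); scan 8 dirs for brackets.
Dir NW: first cell '.' (not opp) -> no flip
Dir N: first cell '.' (not opp) -> no flip
Dir NE: first cell '.' (not opp) -> no flip
Dir W: first cell '.' (not opp) -> no flip
Dir E: first cell 'W' (not opp) -> no flip
Dir SW: first cell '.' (not opp) -> no flip
Dir S: first cell '.' (not opp) -> no flip
Dir SE: opp run (3,2) capped by W -> flip
All flips: (3,2)

Answer: ........
........
.WW.....
..WWB...
...WB...
...BB...
..B.....
........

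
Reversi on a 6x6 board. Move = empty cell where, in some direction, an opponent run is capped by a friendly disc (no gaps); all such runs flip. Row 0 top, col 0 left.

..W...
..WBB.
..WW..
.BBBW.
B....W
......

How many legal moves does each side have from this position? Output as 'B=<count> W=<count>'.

Answer: B=2 W=10

Derivation:
-- B to move --
(0,1): no bracket -> illegal
(0,3): no bracket -> illegal
(1,1): flips 2 -> legal
(2,1): no bracket -> illegal
(2,4): no bracket -> illegal
(2,5): no bracket -> illegal
(3,5): flips 1 -> legal
(4,3): no bracket -> illegal
(4,4): no bracket -> illegal
(5,4): no bracket -> illegal
(5,5): no bracket -> illegal
B mobility = 2
-- W to move --
(0,3): flips 1 -> legal
(0,4): flips 1 -> legal
(0,5): flips 1 -> legal
(1,5): flips 2 -> legal
(2,0): no bracket -> illegal
(2,1): no bracket -> illegal
(2,4): flips 1 -> legal
(2,5): no bracket -> illegal
(3,0): flips 3 -> legal
(4,1): flips 1 -> legal
(4,2): flips 1 -> legal
(4,3): flips 1 -> legal
(4,4): flips 1 -> legal
(5,0): no bracket -> illegal
(5,1): no bracket -> illegal
W mobility = 10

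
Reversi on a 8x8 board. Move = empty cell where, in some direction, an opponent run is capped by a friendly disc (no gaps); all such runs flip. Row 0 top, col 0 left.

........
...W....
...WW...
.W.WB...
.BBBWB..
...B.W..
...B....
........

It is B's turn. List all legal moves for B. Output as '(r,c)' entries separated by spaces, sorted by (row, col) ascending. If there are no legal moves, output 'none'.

Answer: (0,3) (1,2) (1,4) (1,5) (2,0) (2,1) (3,2) (3,5) (5,4) (6,5)

Derivation:
(0,2): no bracket -> illegal
(0,3): flips 3 -> legal
(0,4): no bracket -> illegal
(1,2): flips 1 -> legal
(1,4): flips 1 -> legal
(1,5): flips 2 -> legal
(2,0): flips 1 -> legal
(2,1): flips 1 -> legal
(2,2): no bracket -> illegal
(2,5): no bracket -> illegal
(3,0): no bracket -> illegal
(3,2): flips 1 -> legal
(3,5): flips 1 -> legal
(4,0): no bracket -> illegal
(4,6): no bracket -> illegal
(5,4): flips 1 -> legal
(5,6): no bracket -> illegal
(6,4): no bracket -> illegal
(6,5): flips 1 -> legal
(6,6): no bracket -> illegal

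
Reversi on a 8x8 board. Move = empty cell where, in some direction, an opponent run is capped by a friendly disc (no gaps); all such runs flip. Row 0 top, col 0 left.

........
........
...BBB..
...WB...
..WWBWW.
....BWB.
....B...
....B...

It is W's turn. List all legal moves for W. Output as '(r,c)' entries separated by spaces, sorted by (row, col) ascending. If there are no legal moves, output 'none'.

(1,2): flips 2 -> legal
(1,3): flips 1 -> legal
(1,4): no bracket -> illegal
(1,5): flips 1 -> legal
(1,6): flips 2 -> legal
(2,2): no bracket -> illegal
(2,6): no bracket -> illegal
(3,2): no bracket -> illegal
(3,5): flips 1 -> legal
(3,6): no bracket -> illegal
(4,7): no bracket -> illegal
(5,3): flips 1 -> legal
(5,7): flips 1 -> legal
(6,3): flips 1 -> legal
(6,5): flips 1 -> legal
(6,6): flips 1 -> legal
(6,7): flips 1 -> legal
(7,3): flips 1 -> legal
(7,5): no bracket -> illegal

Answer: (1,2) (1,3) (1,5) (1,6) (3,5) (5,3) (5,7) (6,3) (6,5) (6,6) (6,7) (7,3)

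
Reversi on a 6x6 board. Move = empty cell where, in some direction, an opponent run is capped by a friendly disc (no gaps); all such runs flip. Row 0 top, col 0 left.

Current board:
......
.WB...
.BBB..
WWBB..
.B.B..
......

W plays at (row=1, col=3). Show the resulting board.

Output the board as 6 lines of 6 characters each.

Answer: ......
.WWW..
.BWB..
WWBB..
.B.B..
......

Derivation:
Place W at (1,3); scan 8 dirs for brackets.
Dir NW: first cell '.' (not opp) -> no flip
Dir N: first cell '.' (not opp) -> no flip
Dir NE: first cell '.' (not opp) -> no flip
Dir W: opp run (1,2) capped by W -> flip
Dir E: first cell '.' (not opp) -> no flip
Dir SW: opp run (2,2) capped by W -> flip
Dir S: opp run (2,3) (3,3) (4,3), next='.' -> no flip
Dir SE: first cell '.' (not opp) -> no flip
All flips: (1,2) (2,2)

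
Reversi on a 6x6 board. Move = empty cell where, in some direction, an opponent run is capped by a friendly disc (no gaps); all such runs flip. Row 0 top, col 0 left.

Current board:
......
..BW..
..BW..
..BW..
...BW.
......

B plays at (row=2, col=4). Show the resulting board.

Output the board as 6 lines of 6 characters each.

Answer: ......
..BW..
..BBB.
..BW..
...BW.
......

Derivation:
Place B at (2,4); scan 8 dirs for brackets.
Dir NW: opp run (1,3), next='.' -> no flip
Dir N: first cell '.' (not opp) -> no flip
Dir NE: first cell '.' (not opp) -> no flip
Dir W: opp run (2,3) capped by B -> flip
Dir E: first cell '.' (not opp) -> no flip
Dir SW: opp run (3,3), next='.' -> no flip
Dir S: first cell '.' (not opp) -> no flip
Dir SE: first cell '.' (not opp) -> no flip
All flips: (2,3)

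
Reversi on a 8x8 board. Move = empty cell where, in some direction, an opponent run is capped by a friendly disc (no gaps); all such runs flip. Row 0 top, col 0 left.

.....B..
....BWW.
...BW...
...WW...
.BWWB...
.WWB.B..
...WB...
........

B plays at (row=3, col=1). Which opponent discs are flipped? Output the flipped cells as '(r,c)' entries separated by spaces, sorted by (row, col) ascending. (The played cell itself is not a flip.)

Answer: (4,2)

Derivation:
Dir NW: first cell '.' (not opp) -> no flip
Dir N: first cell '.' (not opp) -> no flip
Dir NE: first cell '.' (not opp) -> no flip
Dir W: first cell '.' (not opp) -> no flip
Dir E: first cell '.' (not opp) -> no flip
Dir SW: first cell '.' (not opp) -> no flip
Dir S: first cell 'B' (not opp) -> no flip
Dir SE: opp run (4,2) capped by B -> flip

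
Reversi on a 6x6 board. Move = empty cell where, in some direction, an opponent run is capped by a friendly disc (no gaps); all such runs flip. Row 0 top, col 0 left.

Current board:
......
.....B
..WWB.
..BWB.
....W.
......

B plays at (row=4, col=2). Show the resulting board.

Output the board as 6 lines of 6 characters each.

Answer: ......
.....B
..WWB.
..BBB.
..B.W.
......

Derivation:
Place B at (4,2); scan 8 dirs for brackets.
Dir NW: first cell '.' (not opp) -> no flip
Dir N: first cell 'B' (not opp) -> no flip
Dir NE: opp run (3,3) capped by B -> flip
Dir W: first cell '.' (not opp) -> no flip
Dir E: first cell '.' (not opp) -> no flip
Dir SW: first cell '.' (not opp) -> no flip
Dir S: first cell '.' (not opp) -> no flip
Dir SE: first cell '.' (not opp) -> no flip
All flips: (3,3)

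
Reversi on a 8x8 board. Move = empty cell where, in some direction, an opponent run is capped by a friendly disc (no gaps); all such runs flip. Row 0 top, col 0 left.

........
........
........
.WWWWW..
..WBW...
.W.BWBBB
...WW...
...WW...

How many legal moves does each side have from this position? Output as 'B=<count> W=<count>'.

-- B to move --
(2,0): flips 2 -> legal
(2,1): flips 1 -> legal
(2,2): flips 2 -> legal
(2,3): flips 1 -> legal
(2,4): no bracket -> illegal
(2,5): flips 1 -> legal
(2,6): flips 2 -> legal
(3,0): no bracket -> illegal
(3,6): no bracket -> illegal
(4,0): no bracket -> illegal
(4,1): flips 1 -> legal
(4,5): flips 1 -> legal
(4,6): no bracket -> illegal
(5,0): no bracket -> illegal
(5,2): no bracket -> illegal
(6,0): no bracket -> illegal
(6,1): no bracket -> illegal
(6,2): no bracket -> illegal
(6,5): flips 1 -> legal
(7,2): no bracket -> illegal
(7,5): flips 1 -> legal
B mobility = 10
-- W to move --
(4,5): no bracket -> illegal
(4,6): flips 1 -> legal
(4,7): no bracket -> illegal
(5,2): flips 2 -> legal
(6,2): flips 1 -> legal
(6,5): no bracket -> illegal
(6,6): flips 1 -> legal
(6,7): no bracket -> illegal
W mobility = 4

Answer: B=10 W=4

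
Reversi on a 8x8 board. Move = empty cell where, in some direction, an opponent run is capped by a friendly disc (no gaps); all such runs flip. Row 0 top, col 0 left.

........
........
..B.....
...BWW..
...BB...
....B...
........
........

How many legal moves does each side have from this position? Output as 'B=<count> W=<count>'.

Answer: B=4 W=4

Derivation:
-- B to move --
(2,3): no bracket -> illegal
(2,4): flips 1 -> legal
(2,5): flips 1 -> legal
(2,6): flips 1 -> legal
(3,6): flips 2 -> legal
(4,5): no bracket -> illegal
(4,6): no bracket -> illegal
B mobility = 4
-- W to move --
(1,1): no bracket -> illegal
(1,2): no bracket -> illegal
(1,3): no bracket -> illegal
(2,1): no bracket -> illegal
(2,3): no bracket -> illegal
(2,4): no bracket -> illegal
(3,1): no bracket -> illegal
(3,2): flips 1 -> legal
(4,2): no bracket -> illegal
(4,5): no bracket -> illegal
(5,2): flips 1 -> legal
(5,3): flips 1 -> legal
(5,5): no bracket -> illegal
(6,3): no bracket -> illegal
(6,4): flips 2 -> legal
(6,5): no bracket -> illegal
W mobility = 4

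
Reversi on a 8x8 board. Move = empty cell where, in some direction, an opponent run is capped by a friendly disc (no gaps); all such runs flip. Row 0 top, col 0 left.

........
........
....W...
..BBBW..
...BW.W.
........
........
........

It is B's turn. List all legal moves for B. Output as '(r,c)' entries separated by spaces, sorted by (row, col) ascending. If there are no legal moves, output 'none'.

Answer: (1,4) (1,5) (3,6) (4,5) (5,4) (5,5)

Derivation:
(1,3): no bracket -> illegal
(1,4): flips 1 -> legal
(1,5): flips 1 -> legal
(2,3): no bracket -> illegal
(2,5): no bracket -> illegal
(2,6): no bracket -> illegal
(3,6): flips 1 -> legal
(3,7): no bracket -> illegal
(4,5): flips 1 -> legal
(4,7): no bracket -> illegal
(5,3): no bracket -> illegal
(5,4): flips 1 -> legal
(5,5): flips 1 -> legal
(5,6): no bracket -> illegal
(5,7): no bracket -> illegal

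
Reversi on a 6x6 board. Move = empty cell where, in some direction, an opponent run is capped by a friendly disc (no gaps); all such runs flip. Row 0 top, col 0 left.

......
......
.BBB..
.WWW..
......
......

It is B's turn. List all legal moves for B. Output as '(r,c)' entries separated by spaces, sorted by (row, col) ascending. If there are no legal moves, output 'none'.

Answer: (4,0) (4,1) (4,2) (4,3) (4,4)

Derivation:
(2,0): no bracket -> illegal
(2,4): no bracket -> illegal
(3,0): no bracket -> illegal
(3,4): no bracket -> illegal
(4,0): flips 1 -> legal
(4,1): flips 2 -> legal
(4,2): flips 1 -> legal
(4,3): flips 2 -> legal
(4,4): flips 1 -> legal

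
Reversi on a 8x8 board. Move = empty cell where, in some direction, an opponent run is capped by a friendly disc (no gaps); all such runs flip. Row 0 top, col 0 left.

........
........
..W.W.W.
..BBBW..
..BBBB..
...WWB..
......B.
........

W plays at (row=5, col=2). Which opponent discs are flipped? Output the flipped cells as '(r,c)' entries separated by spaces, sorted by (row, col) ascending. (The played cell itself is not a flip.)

Answer: (3,2) (4,2)

Derivation:
Dir NW: first cell '.' (not opp) -> no flip
Dir N: opp run (4,2) (3,2) capped by W -> flip
Dir NE: opp run (4,3) (3,4), next='.' -> no flip
Dir W: first cell '.' (not opp) -> no flip
Dir E: first cell 'W' (not opp) -> no flip
Dir SW: first cell '.' (not opp) -> no flip
Dir S: first cell '.' (not opp) -> no flip
Dir SE: first cell '.' (not opp) -> no flip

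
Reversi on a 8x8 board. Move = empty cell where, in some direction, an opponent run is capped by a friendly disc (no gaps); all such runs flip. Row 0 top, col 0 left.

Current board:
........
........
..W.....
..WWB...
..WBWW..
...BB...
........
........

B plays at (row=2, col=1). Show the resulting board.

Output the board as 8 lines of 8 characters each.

Place B at (2,1); scan 8 dirs for brackets.
Dir NW: first cell '.' (not opp) -> no flip
Dir N: first cell '.' (not opp) -> no flip
Dir NE: first cell '.' (not opp) -> no flip
Dir W: first cell '.' (not opp) -> no flip
Dir E: opp run (2,2), next='.' -> no flip
Dir SW: first cell '.' (not opp) -> no flip
Dir S: first cell '.' (not opp) -> no flip
Dir SE: opp run (3,2) capped by B -> flip
All flips: (3,2)

Answer: ........
........
.BW.....
..BWB...
..WBWW..
...BB...
........
........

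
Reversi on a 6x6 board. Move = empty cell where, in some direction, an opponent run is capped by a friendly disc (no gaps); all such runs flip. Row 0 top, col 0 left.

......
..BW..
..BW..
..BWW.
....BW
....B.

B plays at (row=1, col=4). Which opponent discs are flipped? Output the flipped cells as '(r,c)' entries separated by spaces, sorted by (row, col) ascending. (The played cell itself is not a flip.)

Dir NW: first cell '.' (not opp) -> no flip
Dir N: first cell '.' (not opp) -> no flip
Dir NE: first cell '.' (not opp) -> no flip
Dir W: opp run (1,3) capped by B -> flip
Dir E: first cell '.' (not opp) -> no flip
Dir SW: opp run (2,3) capped by B -> flip
Dir S: first cell '.' (not opp) -> no flip
Dir SE: first cell '.' (not opp) -> no flip

Answer: (1,3) (2,3)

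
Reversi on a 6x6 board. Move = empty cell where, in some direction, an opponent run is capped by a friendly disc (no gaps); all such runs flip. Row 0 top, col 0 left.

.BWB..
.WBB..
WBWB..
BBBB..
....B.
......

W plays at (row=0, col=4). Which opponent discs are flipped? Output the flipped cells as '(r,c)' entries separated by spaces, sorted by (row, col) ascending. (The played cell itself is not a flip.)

Dir NW: edge -> no flip
Dir N: edge -> no flip
Dir NE: edge -> no flip
Dir W: opp run (0,3) capped by W -> flip
Dir E: first cell '.' (not opp) -> no flip
Dir SW: opp run (1,3) capped by W -> flip
Dir S: first cell '.' (not opp) -> no flip
Dir SE: first cell '.' (not opp) -> no flip

Answer: (0,3) (1,3)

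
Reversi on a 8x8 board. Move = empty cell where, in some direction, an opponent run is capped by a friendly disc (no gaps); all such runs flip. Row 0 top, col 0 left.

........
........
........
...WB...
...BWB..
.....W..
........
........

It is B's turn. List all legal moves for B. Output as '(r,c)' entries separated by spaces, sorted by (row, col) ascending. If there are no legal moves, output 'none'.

(2,2): no bracket -> illegal
(2,3): flips 1 -> legal
(2,4): no bracket -> illegal
(3,2): flips 1 -> legal
(3,5): no bracket -> illegal
(4,2): no bracket -> illegal
(4,6): no bracket -> illegal
(5,3): no bracket -> illegal
(5,4): flips 1 -> legal
(5,6): no bracket -> illegal
(6,4): no bracket -> illegal
(6,5): flips 1 -> legal
(6,6): no bracket -> illegal

Answer: (2,3) (3,2) (5,4) (6,5)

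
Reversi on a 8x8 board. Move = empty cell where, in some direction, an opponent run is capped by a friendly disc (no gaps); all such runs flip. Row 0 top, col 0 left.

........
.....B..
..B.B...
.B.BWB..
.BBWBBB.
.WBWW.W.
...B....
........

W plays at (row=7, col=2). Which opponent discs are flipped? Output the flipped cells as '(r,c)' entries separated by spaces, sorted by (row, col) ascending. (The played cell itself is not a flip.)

Dir NW: first cell '.' (not opp) -> no flip
Dir N: first cell '.' (not opp) -> no flip
Dir NE: opp run (6,3) capped by W -> flip
Dir W: first cell '.' (not opp) -> no flip
Dir E: first cell '.' (not opp) -> no flip
Dir SW: edge -> no flip
Dir S: edge -> no flip
Dir SE: edge -> no flip

Answer: (6,3)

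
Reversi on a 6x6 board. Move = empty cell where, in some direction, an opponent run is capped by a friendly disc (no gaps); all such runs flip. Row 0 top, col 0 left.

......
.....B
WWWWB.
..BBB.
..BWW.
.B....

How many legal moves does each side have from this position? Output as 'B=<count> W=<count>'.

Answer: B=10 W=5

Derivation:
-- B to move --
(1,0): flips 1 -> legal
(1,1): flips 1 -> legal
(1,2): flips 2 -> legal
(1,3): flips 1 -> legal
(1,4): flips 1 -> legal
(3,0): no bracket -> illegal
(3,1): no bracket -> illegal
(3,5): no bracket -> illegal
(4,5): flips 2 -> legal
(5,2): flips 1 -> legal
(5,3): flips 1 -> legal
(5,4): flips 2 -> legal
(5,5): flips 1 -> legal
B mobility = 10
-- W to move --
(0,4): no bracket -> illegal
(0,5): no bracket -> illegal
(1,3): no bracket -> illegal
(1,4): flips 2 -> legal
(2,5): flips 2 -> legal
(3,1): no bracket -> illegal
(3,5): no bracket -> illegal
(4,0): no bracket -> illegal
(4,1): flips 2 -> legal
(4,5): flips 1 -> legal
(5,0): no bracket -> illegal
(5,2): flips 2 -> legal
(5,3): no bracket -> illegal
W mobility = 5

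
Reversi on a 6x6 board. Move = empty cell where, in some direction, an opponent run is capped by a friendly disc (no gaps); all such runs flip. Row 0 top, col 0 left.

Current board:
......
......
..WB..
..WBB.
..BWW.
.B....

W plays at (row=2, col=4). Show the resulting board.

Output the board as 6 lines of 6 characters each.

Place W at (2,4); scan 8 dirs for brackets.
Dir NW: first cell '.' (not opp) -> no flip
Dir N: first cell '.' (not opp) -> no flip
Dir NE: first cell '.' (not opp) -> no flip
Dir W: opp run (2,3) capped by W -> flip
Dir E: first cell '.' (not opp) -> no flip
Dir SW: opp run (3,3) (4,2) (5,1), next=edge -> no flip
Dir S: opp run (3,4) capped by W -> flip
Dir SE: first cell '.' (not opp) -> no flip
All flips: (2,3) (3,4)

Answer: ......
......
..WWW.
..WBW.
..BWW.
.B....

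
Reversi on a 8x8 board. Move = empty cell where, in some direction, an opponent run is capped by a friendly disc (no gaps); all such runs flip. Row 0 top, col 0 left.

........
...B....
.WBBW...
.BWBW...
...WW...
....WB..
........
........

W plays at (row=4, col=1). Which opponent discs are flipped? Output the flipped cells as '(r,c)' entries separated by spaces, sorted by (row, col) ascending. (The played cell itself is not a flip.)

Dir NW: first cell '.' (not opp) -> no flip
Dir N: opp run (3,1) capped by W -> flip
Dir NE: first cell 'W' (not opp) -> no flip
Dir W: first cell '.' (not opp) -> no flip
Dir E: first cell '.' (not opp) -> no flip
Dir SW: first cell '.' (not opp) -> no flip
Dir S: first cell '.' (not opp) -> no flip
Dir SE: first cell '.' (not opp) -> no flip

Answer: (3,1)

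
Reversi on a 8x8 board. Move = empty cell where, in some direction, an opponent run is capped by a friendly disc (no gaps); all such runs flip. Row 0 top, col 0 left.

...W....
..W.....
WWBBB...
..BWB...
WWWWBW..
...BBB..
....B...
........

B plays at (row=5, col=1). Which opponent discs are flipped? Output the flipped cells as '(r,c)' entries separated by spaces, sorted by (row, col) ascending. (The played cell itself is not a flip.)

Dir NW: opp run (4,0), next=edge -> no flip
Dir N: opp run (4,1), next='.' -> no flip
Dir NE: opp run (4,2) (3,3) capped by B -> flip
Dir W: first cell '.' (not opp) -> no flip
Dir E: first cell '.' (not opp) -> no flip
Dir SW: first cell '.' (not opp) -> no flip
Dir S: first cell '.' (not opp) -> no flip
Dir SE: first cell '.' (not opp) -> no flip

Answer: (3,3) (4,2)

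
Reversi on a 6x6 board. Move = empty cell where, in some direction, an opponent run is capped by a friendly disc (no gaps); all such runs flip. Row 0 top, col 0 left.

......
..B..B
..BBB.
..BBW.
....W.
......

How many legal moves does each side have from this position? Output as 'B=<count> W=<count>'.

Answer: B=4 W=4

Derivation:
-- B to move --
(2,5): no bracket -> illegal
(3,5): flips 1 -> legal
(4,3): no bracket -> illegal
(4,5): flips 1 -> legal
(5,3): no bracket -> illegal
(5,4): flips 2 -> legal
(5,5): flips 1 -> legal
B mobility = 4
-- W to move --
(0,1): flips 2 -> legal
(0,2): no bracket -> illegal
(0,3): no bracket -> illegal
(0,4): no bracket -> illegal
(0,5): no bracket -> illegal
(1,1): flips 2 -> legal
(1,3): no bracket -> illegal
(1,4): flips 1 -> legal
(2,1): no bracket -> illegal
(2,5): no bracket -> illegal
(3,1): flips 2 -> legal
(3,5): no bracket -> illegal
(4,1): no bracket -> illegal
(4,2): no bracket -> illegal
(4,3): no bracket -> illegal
W mobility = 4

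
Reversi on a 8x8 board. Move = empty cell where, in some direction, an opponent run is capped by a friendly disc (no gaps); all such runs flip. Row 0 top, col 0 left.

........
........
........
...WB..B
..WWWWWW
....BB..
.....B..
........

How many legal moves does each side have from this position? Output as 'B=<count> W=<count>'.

-- B to move --
(2,2): flips 2 -> legal
(2,3): no bracket -> illegal
(2,4): no bracket -> illegal
(3,1): no bracket -> illegal
(3,2): flips 2 -> legal
(3,5): flips 1 -> legal
(3,6): flips 1 -> legal
(4,1): no bracket -> illegal
(5,1): no bracket -> illegal
(5,2): flips 1 -> legal
(5,3): no bracket -> illegal
(5,6): flips 1 -> legal
(5,7): flips 1 -> legal
B mobility = 7
-- W to move --
(2,3): flips 1 -> legal
(2,4): flips 1 -> legal
(2,5): flips 1 -> legal
(2,6): no bracket -> illegal
(2,7): flips 1 -> legal
(3,5): flips 1 -> legal
(3,6): no bracket -> illegal
(5,3): no bracket -> illegal
(5,6): no bracket -> illegal
(6,3): flips 1 -> legal
(6,4): flips 2 -> legal
(6,6): flips 1 -> legal
(7,4): no bracket -> illegal
(7,5): flips 2 -> legal
(7,6): flips 2 -> legal
W mobility = 10

Answer: B=7 W=10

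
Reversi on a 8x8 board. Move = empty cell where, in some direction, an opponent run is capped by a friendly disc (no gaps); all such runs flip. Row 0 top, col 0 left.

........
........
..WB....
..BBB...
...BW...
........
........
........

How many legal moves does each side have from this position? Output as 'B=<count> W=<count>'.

-- B to move --
(1,1): flips 1 -> legal
(1,2): flips 1 -> legal
(1,3): no bracket -> illegal
(2,1): flips 1 -> legal
(3,1): no bracket -> illegal
(3,5): no bracket -> illegal
(4,5): flips 1 -> legal
(5,3): no bracket -> illegal
(5,4): flips 1 -> legal
(5,5): flips 1 -> legal
B mobility = 6
-- W to move --
(1,2): no bracket -> illegal
(1,3): no bracket -> illegal
(1,4): no bracket -> illegal
(2,1): no bracket -> illegal
(2,4): flips 2 -> legal
(2,5): no bracket -> illegal
(3,1): no bracket -> illegal
(3,5): no bracket -> illegal
(4,1): no bracket -> illegal
(4,2): flips 2 -> legal
(4,5): no bracket -> illegal
(5,2): no bracket -> illegal
(5,3): no bracket -> illegal
(5,4): no bracket -> illegal
W mobility = 2

Answer: B=6 W=2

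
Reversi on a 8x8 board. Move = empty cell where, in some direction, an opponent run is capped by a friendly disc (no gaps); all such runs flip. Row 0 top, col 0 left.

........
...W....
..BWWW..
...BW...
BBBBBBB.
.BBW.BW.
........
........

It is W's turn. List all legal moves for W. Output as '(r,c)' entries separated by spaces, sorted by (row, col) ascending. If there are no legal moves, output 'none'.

(1,1): no bracket -> illegal
(1,2): no bracket -> illegal
(2,1): flips 1 -> legal
(3,0): no bracket -> illegal
(3,1): flips 2 -> legal
(3,2): flips 1 -> legal
(3,5): flips 1 -> legal
(3,6): flips 1 -> legal
(3,7): no bracket -> illegal
(4,7): no bracket -> illegal
(5,0): flips 2 -> legal
(5,4): flips 2 -> legal
(5,7): no bracket -> illegal
(6,0): flips 3 -> legal
(6,1): flips 2 -> legal
(6,2): no bracket -> illegal
(6,3): no bracket -> illegal
(6,4): no bracket -> illegal
(6,5): no bracket -> illegal
(6,6): no bracket -> illegal

Answer: (2,1) (3,1) (3,2) (3,5) (3,6) (5,0) (5,4) (6,0) (6,1)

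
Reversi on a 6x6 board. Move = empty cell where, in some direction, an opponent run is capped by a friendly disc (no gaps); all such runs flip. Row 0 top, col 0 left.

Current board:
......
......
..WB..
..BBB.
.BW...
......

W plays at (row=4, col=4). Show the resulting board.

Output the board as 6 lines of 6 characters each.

Answer: ......
......
..WB..
..BWB.
.BW.W.
......

Derivation:
Place W at (4,4); scan 8 dirs for brackets.
Dir NW: opp run (3,3) capped by W -> flip
Dir N: opp run (3,4), next='.' -> no flip
Dir NE: first cell '.' (not opp) -> no flip
Dir W: first cell '.' (not opp) -> no flip
Dir E: first cell '.' (not opp) -> no flip
Dir SW: first cell '.' (not opp) -> no flip
Dir S: first cell '.' (not opp) -> no flip
Dir SE: first cell '.' (not opp) -> no flip
All flips: (3,3)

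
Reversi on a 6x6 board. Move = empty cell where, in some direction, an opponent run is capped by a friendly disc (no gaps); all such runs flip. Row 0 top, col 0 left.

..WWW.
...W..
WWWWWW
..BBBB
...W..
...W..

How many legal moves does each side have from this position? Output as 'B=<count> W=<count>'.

Answer: B=7 W=4

Derivation:
-- B to move --
(0,1): no bracket -> illegal
(0,5): no bracket -> illegal
(1,0): flips 1 -> legal
(1,1): flips 1 -> legal
(1,2): flips 2 -> legal
(1,4): flips 2 -> legal
(1,5): flips 2 -> legal
(3,0): no bracket -> illegal
(3,1): no bracket -> illegal
(4,2): no bracket -> illegal
(4,4): no bracket -> illegal
(5,2): flips 1 -> legal
(5,4): flips 1 -> legal
B mobility = 7
-- W to move --
(3,1): no bracket -> illegal
(4,1): flips 1 -> legal
(4,2): flips 2 -> legal
(4,4): flips 2 -> legal
(4,5): flips 2 -> legal
W mobility = 4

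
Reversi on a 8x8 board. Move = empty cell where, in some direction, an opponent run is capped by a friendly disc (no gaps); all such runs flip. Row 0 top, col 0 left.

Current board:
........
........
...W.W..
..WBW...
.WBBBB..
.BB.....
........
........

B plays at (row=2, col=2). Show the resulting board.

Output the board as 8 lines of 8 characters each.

Place B at (2,2); scan 8 dirs for brackets.
Dir NW: first cell '.' (not opp) -> no flip
Dir N: first cell '.' (not opp) -> no flip
Dir NE: first cell '.' (not opp) -> no flip
Dir W: first cell '.' (not opp) -> no flip
Dir E: opp run (2,3), next='.' -> no flip
Dir SW: first cell '.' (not opp) -> no flip
Dir S: opp run (3,2) capped by B -> flip
Dir SE: first cell 'B' (not opp) -> no flip
All flips: (3,2)

Answer: ........
........
..BW.W..
..BBW...
.WBBBB..
.BB.....
........
........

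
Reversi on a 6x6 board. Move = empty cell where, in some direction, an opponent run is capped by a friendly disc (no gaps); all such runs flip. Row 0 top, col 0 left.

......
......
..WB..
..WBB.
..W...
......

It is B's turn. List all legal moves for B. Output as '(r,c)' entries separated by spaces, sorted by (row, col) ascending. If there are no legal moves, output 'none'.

Answer: (1,1) (2,1) (3,1) (4,1) (5,1)

Derivation:
(1,1): flips 1 -> legal
(1,2): no bracket -> illegal
(1,3): no bracket -> illegal
(2,1): flips 1 -> legal
(3,1): flips 1 -> legal
(4,1): flips 1 -> legal
(4,3): no bracket -> illegal
(5,1): flips 1 -> legal
(5,2): no bracket -> illegal
(5,3): no bracket -> illegal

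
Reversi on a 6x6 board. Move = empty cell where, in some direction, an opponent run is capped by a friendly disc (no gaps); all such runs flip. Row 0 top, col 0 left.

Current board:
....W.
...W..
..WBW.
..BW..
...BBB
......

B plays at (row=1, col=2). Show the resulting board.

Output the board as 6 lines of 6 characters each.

Answer: ....W.
..BW..
..BBW.
..BW..
...BBB
......

Derivation:
Place B at (1,2); scan 8 dirs for brackets.
Dir NW: first cell '.' (not opp) -> no flip
Dir N: first cell '.' (not opp) -> no flip
Dir NE: first cell '.' (not opp) -> no flip
Dir W: first cell '.' (not opp) -> no flip
Dir E: opp run (1,3), next='.' -> no flip
Dir SW: first cell '.' (not opp) -> no flip
Dir S: opp run (2,2) capped by B -> flip
Dir SE: first cell 'B' (not opp) -> no flip
All flips: (2,2)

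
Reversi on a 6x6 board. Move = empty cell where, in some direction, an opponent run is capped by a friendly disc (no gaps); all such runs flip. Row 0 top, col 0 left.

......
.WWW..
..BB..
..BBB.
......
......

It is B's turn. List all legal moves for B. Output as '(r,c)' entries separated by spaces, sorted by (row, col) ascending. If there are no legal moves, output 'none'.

(0,0): flips 1 -> legal
(0,1): flips 1 -> legal
(0,2): flips 1 -> legal
(0,3): flips 1 -> legal
(0,4): flips 1 -> legal
(1,0): no bracket -> illegal
(1,4): no bracket -> illegal
(2,0): no bracket -> illegal
(2,1): no bracket -> illegal
(2,4): no bracket -> illegal

Answer: (0,0) (0,1) (0,2) (0,3) (0,4)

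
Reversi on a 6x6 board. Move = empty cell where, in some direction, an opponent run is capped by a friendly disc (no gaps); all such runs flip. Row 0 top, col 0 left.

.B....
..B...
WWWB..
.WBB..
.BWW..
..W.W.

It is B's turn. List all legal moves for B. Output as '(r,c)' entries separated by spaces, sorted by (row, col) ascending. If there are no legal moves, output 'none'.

(1,0): flips 1 -> legal
(1,1): flips 3 -> legal
(1,3): no bracket -> illegal
(3,0): flips 2 -> legal
(3,4): no bracket -> illegal
(4,0): no bracket -> illegal
(4,4): flips 2 -> legal
(4,5): no bracket -> illegal
(5,1): flips 1 -> legal
(5,3): flips 1 -> legal
(5,5): no bracket -> illegal

Answer: (1,0) (1,1) (3,0) (4,4) (5,1) (5,3)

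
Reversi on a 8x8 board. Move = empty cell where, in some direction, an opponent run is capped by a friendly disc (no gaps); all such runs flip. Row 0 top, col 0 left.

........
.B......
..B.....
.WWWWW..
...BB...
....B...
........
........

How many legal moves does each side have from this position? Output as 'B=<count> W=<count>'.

Answer: B=7 W=8

Derivation:
-- B to move --
(2,0): no bracket -> illegal
(2,1): flips 1 -> legal
(2,3): flips 1 -> legal
(2,4): flips 1 -> legal
(2,5): flips 1 -> legal
(2,6): flips 1 -> legal
(3,0): no bracket -> illegal
(3,6): no bracket -> illegal
(4,0): flips 1 -> legal
(4,1): no bracket -> illegal
(4,2): flips 1 -> legal
(4,5): no bracket -> illegal
(4,6): no bracket -> illegal
B mobility = 7
-- W to move --
(0,0): flips 2 -> legal
(0,1): no bracket -> illegal
(0,2): no bracket -> illegal
(1,0): no bracket -> illegal
(1,2): flips 1 -> legal
(1,3): flips 1 -> legal
(2,0): no bracket -> illegal
(2,1): no bracket -> illegal
(2,3): no bracket -> illegal
(4,2): no bracket -> illegal
(4,5): no bracket -> illegal
(5,2): flips 1 -> legal
(5,3): flips 2 -> legal
(5,5): flips 1 -> legal
(6,3): no bracket -> illegal
(6,4): flips 2 -> legal
(6,5): flips 2 -> legal
W mobility = 8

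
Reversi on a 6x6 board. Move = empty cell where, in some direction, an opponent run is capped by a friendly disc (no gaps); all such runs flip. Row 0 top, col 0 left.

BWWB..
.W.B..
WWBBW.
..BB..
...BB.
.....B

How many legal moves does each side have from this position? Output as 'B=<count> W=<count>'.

Answer: B=4 W=3

Derivation:
-- B to move --
(1,0): flips 1 -> legal
(1,2): no bracket -> illegal
(1,4): no bracket -> illegal
(1,5): flips 1 -> legal
(2,5): flips 1 -> legal
(3,0): no bracket -> illegal
(3,1): no bracket -> illegal
(3,4): no bracket -> illegal
(3,5): flips 1 -> legal
B mobility = 4
-- W to move --
(0,4): flips 1 -> legal
(1,0): no bracket -> illegal
(1,2): no bracket -> illegal
(1,4): no bracket -> illegal
(3,1): no bracket -> illegal
(3,4): no bracket -> illegal
(3,5): no bracket -> illegal
(4,1): no bracket -> illegal
(4,2): flips 1 -> legal
(4,5): no bracket -> illegal
(5,2): no bracket -> illegal
(5,3): no bracket -> illegal
(5,4): flips 2 -> legal
W mobility = 3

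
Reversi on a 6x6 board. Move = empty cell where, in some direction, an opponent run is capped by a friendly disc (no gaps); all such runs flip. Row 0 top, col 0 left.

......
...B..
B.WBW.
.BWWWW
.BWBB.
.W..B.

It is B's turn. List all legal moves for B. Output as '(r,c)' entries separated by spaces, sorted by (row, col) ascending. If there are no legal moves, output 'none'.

(1,1): flips 2 -> legal
(1,2): no bracket -> illegal
(1,4): flips 2 -> legal
(1,5): no bracket -> illegal
(2,1): flips 2 -> legal
(2,5): flips 2 -> legal
(4,0): no bracket -> illegal
(4,5): flips 1 -> legal
(5,0): no bracket -> illegal
(5,2): no bracket -> illegal
(5,3): flips 1 -> legal

Answer: (1,1) (1,4) (2,1) (2,5) (4,5) (5,3)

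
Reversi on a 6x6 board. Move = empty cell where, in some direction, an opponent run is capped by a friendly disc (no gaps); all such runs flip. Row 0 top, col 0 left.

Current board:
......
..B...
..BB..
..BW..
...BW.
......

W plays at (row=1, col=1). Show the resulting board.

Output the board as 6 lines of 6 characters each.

Answer: ......
.WB...
..WB..
..BW..
...BW.
......

Derivation:
Place W at (1,1); scan 8 dirs for brackets.
Dir NW: first cell '.' (not opp) -> no flip
Dir N: first cell '.' (not opp) -> no flip
Dir NE: first cell '.' (not opp) -> no flip
Dir W: first cell '.' (not opp) -> no flip
Dir E: opp run (1,2), next='.' -> no flip
Dir SW: first cell '.' (not opp) -> no flip
Dir S: first cell '.' (not opp) -> no flip
Dir SE: opp run (2,2) capped by W -> flip
All flips: (2,2)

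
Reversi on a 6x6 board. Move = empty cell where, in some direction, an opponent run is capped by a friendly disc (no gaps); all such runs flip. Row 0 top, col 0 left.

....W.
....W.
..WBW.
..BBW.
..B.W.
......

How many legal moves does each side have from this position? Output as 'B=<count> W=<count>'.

-- B to move --
(0,3): no bracket -> illegal
(0,5): flips 1 -> legal
(1,1): flips 1 -> legal
(1,2): flips 1 -> legal
(1,3): no bracket -> illegal
(1,5): flips 1 -> legal
(2,1): flips 1 -> legal
(2,5): flips 1 -> legal
(3,1): no bracket -> illegal
(3,5): flips 1 -> legal
(4,3): no bracket -> illegal
(4,5): flips 1 -> legal
(5,3): no bracket -> illegal
(5,4): no bracket -> illegal
(5,5): flips 1 -> legal
B mobility = 9
-- W to move --
(1,2): flips 1 -> legal
(1,3): no bracket -> illegal
(2,1): no bracket -> illegal
(3,1): flips 2 -> legal
(4,1): flips 2 -> legal
(4,3): no bracket -> illegal
(5,1): flips 2 -> legal
(5,2): flips 2 -> legal
(5,3): no bracket -> illegal
W mobility = 5

Answer: B=9 W=5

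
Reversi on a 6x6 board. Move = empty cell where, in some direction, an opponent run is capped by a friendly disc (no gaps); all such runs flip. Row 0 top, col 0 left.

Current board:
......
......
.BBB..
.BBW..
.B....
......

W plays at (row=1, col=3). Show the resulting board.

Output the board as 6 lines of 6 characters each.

Place W at (1,3); scan 8 dirs for brackets.
Dir NW: first cell '.' (not opp) -> no flip
Dir N: first cell '.' (not opp) -> no flip
Dir NE: first cell '.' (not opp) -> no flip
Dir W: first cell '.' (not opp) -> no flip
Dir E: first cell '.' (not opp) -> no flip
Dir SW: opp run (2,2) (3,1), next='.' -> no flip
Dir S: opp run (2,3) capped by W -> flip
Dir SE: first cell '.' (not opp) -> no flip
All flips: (2,3)

Answer: ......
...W..
.BBW..
.BBW..
.B....
......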